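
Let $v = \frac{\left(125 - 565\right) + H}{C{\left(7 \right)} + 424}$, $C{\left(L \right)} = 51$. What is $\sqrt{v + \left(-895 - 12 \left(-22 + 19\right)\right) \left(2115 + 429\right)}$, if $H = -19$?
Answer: $\frac{i \sqrt{19722305121}}{95} \approx 1478.3 i$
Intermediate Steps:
$v = - \frac{459}{475}$ ($v = \frac{\left(125 - 565\right) - 19}{51 + 424} = \frac{\left(125 - 565\right) - 19}{475} = \left(-440 - 19\right) \frac{1}{475} = \left(-459\right) \frac{1}{475} = - \frac{459}{475} \approx -0.96632$)
$\sqrt{v + \left(-895 - 12 \left(-22 + 19\right)\right) \left(2115 + 429\right)} = \sqrt{- \frac{459}{475} + \left(-895 - 12 \left(-22 + 19\right)\right) \left(2115 + 429\right)} = \sqrt{- \frac{459}{475} + \left(-895 - -36\right) 2544} = \sqrt{- \frac{459}{475} + \left(-895 + 36\right) 2544} = \sqrt{- \frac{459}{475} - 2185296} = \sqrt{- \frac{1038016059}{475}} = \frac{i \sqrt{19722305121}}{95}$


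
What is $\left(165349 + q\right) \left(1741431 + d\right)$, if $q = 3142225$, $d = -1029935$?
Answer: $2353325670704$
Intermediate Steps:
$\left(165349 + q\right) \left(1741431 + d\right) = \left(165349 + 3142225\right) \left(1741431 - 1029935\right) = 3307574 \cdot 711496 = 2353325670704$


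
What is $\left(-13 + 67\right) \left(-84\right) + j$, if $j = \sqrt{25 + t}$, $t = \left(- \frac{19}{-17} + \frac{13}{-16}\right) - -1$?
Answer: $-4536 + \frac{3 \sqrt{13515}}{68} \approx -4530.9$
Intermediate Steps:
$t = \frac{355}{272}$ ($t = \left(\left(-19\right) \left(- \frac{1}{17}\right) + 13 \left(- \frac{1}{16}\right)\right) + 1 = \left(\frac{19}{17} - \frac{13}{16}\right) + 1 = \frac{83}{272} + 1 = \frac{355}{272} \approx 1.3051$)
$j = \frac{3 \sqrt{13515}}{68}$ ($j = \sqrt{25 + \frac{355}{272}} = \sqrt{\frac{7155}{272}} = \frac{3 \sqrt{13515}}{68} \approx 5.1289$)
$\left(-13 + 67\right) \left(-84\right) + j = \left(-13 + 67\right) \left(-84\right) + \frac{3 \sqrt{13515}}{68} = 54 \left(-84\right) + \frac{3 \sqrt{13515}}{68} = -4536 + \frac{3 \sqrt{13515}}{68}$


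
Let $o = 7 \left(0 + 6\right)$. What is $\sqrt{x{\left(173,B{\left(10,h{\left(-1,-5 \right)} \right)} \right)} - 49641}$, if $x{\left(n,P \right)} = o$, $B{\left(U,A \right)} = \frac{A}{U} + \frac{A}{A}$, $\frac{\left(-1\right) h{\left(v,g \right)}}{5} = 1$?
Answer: $3 i \sqrt{5511} \approx 222.71 i$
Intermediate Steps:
$h{\left(v,g \right)} = -5$ ($h{\left(v,g \right)} = \left(-5\right) 1 = -5$)
$o = 42$ ($o = 7 \cdot 6 = 42$)
$B{\left(U,A \right)} = 1 + \frac{A}{U}$ ($B{\left(U,A \right)} = \frac{A}{U} + 1 = 1 + \frac{A}{U}$)
$x{\left(n,P \right)} = 42$
$\sqrt{x{\left(173,B{\left(10,h{\left(-1,-5 \right)} \right)} \right)} - 49641} = \sqrt{42 - 49641} = \sqrt{-49599} = 3 i \sqrt{5511}$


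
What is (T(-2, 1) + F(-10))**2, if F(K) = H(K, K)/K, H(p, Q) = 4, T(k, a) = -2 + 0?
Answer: 144/25 ≈ 5.7600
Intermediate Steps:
T(k, a) = -2
F(K) = 4/K
(T(-2, 1) + F(-10))**2 = (-2 + 4/(-10))**2 = (-2 + 4*(-1/10))**2 = (-2 - 2/5)**2 = (-12/5)**2 = 144/25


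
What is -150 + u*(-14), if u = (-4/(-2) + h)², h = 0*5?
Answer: -206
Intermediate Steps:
h = 0
u = 4 (u = (-4/(-2) + 0)² = (-4*(-½) + 0)² = (2 + 0)² = 2² = 4)
-150 + u*(-14) = -150 + 4*(-14) = -150 - 56 = -206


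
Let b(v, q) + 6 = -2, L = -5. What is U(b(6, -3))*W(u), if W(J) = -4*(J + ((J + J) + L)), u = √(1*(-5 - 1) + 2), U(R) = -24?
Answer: -480 + 576*I ≈ -480.0 + 576.0*I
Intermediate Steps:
b(v, q) = -8 (b(v, q) = -6 - 2 = -8)
u = 2*I (u = √(1*(-6) + 2) = √(-6 + 2) = √(-4) = 2*I ≈ 2.0*I)
W(J) = 20 - 12*J (W(J) = -4*(J + ((J + J) - 5)) = -4*(J + (2*J - 5)) = -4*(J + (-5 + 2*J)) = -4*(-5 + 3*J) = 20 - 12*J)
U(b(6, -3))*W(u) = -24*(20 - 24*I) = -480 + 576*I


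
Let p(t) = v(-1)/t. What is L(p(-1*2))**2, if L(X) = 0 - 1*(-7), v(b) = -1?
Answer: 49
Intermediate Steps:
p(t) = -1/t
L(X) = 7 (L(X) = 0 + 7 = 7)
L(p(-1*2))**2 = 7**2 = 49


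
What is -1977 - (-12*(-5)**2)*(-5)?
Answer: -3477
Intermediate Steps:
-1977 - (-12*(-5)**2)*(-5) = -1977 - (-12*25)*(-5) = -1977 - (-300)*(-5) = -1977 - 1*1500 = -1977 - 1500 = -3477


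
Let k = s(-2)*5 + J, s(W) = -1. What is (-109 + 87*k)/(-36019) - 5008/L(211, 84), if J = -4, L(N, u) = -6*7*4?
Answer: 22566626/756399 ≈ 29.834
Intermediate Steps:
L(N, u) = -168 (L(N, u) = -42*4 = -168)
k = -9 (k = -1*5 - 4 = -5 - 4 = -9)
(-109 + 87*k)/(-36019) - 5008/L(211, 84) = (-109 + 87*(-9))/(-36019) - 5008/(-168) = (-109 - 783)*(-1/36019) - 5008*(-1/168) = -892*(-1/36019) + 626/21 = 892/36019 + 626/21 = 22566626/756399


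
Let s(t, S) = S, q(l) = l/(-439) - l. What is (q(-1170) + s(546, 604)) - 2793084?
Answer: -1225383920/439 ≈ -2.7913e+6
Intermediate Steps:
q(l) = -440*l/439 (q(l) = l*(-1/439) - l = -l/439 - l = -440*l/439)
(q(-1170) + s(546, 604)) - 2793084 = (-440/439*(-1170) + 604) - 2793084 = (514800/439 + 604) - 2793084 = 779956/439 - 2793084 = -1225383920/439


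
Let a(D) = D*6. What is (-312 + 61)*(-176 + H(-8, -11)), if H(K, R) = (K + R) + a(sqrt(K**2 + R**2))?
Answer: 48945 - 1506*sqrt(185) ≈ 28461.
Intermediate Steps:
a(D) = 6*D
H(K, R) = K + R + 6*sqrt(K**2 + R**2) (H(K, R) = (K + R) + 6*sqrt(K**2 + R**2) = K + R + 6*sqrt(K**2 + R**2))
(-312 + 61)*(-176 + H(-8, -11)) = (-312 + 61)*(-176 + (-8 - 11 + 6*sqrt((-8)**2 + (-11)**2))) = -251*(-176 + (-8 - 11 + 6*sqrt(64 + 121))) = -251*(-176 + (-8 - 11 + 6*sqrt(185))) = -251*(-176 + (-19 + 6*sqrt(185))) = -251*(-195 + 6*sqrt(185)) = 48945 - 1506*sqrt(185)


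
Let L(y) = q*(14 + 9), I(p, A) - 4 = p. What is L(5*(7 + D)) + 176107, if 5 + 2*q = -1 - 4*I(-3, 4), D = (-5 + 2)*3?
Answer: 175992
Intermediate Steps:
D = -9 (D = -3*3 = -9)
I(p, A) = 4 + p
q = -5 (q = -5/2 + (-1 - 4*(4 - 3))/2 = -5/2 + (-1 - 4*1)/2 = -5/2 + (-1 - 4)/2 = -5/2 + (1/2)*(-5) = -5/2 - 5/2 = -5)
L(y) = -115 (L(y) = -5*(14 + 9) = -5*23 = -115)
L(5*(7 + D)) + 176107 = -115 + 176107 = 175992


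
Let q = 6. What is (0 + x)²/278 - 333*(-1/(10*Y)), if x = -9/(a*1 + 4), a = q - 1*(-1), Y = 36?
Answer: 623923/672760 ≈ 0.92741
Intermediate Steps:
a = 7 (a = 6 - 1*(-1) = 6 + 1 = 7)
x = -9/11 (x = -9/(7*1 + 4) = -9/(7 + 4) = -9/11 ≈ -0.81818)
(0 + x)²/278 - 333*(-1/(10*Y)) = (0 - 9/11)²/278 - 333/(36*(-10)) = (-9/11)²*(1/278) - 333/(-360) = (81/121)*(1/278) - 333*(-1/360) = 81/33638 + 37/40 = 623923/672760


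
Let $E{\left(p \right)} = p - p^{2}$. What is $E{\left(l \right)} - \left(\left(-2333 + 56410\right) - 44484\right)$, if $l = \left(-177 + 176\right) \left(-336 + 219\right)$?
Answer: $-23165$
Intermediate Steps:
$l = 117$ ($l = \left(-1\right) \left(-117\right) = 117$)
$E{\left(l \right)} - \left(\left(-2333 + 56410\right) - 44484\right) = 117 \left(1 - 117\right) - \left(\left(-2333 + 56410\right) - 44484\right) = 117 \left(1 - 117\right) - \left(54077 - 44484\right) = 117 \left(-116\right) - 9593 = -13572 - 9593 = -23165$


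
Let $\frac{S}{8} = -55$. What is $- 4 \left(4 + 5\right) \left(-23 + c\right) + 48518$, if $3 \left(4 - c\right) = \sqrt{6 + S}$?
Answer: $49202 + 12 i \sqrt{434} \approx 49202.0 + 249.99 i$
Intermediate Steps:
$S = -440$ ($S = 8 \left(-55\right) = -440$)
$c = 4 - \frac{i \sqrt{434}}{3}$ ($c = 4 - \frac{\sqrt{6 - 440}}{3} = 4 - \frac{\sqrt{-434}}{3} = 4 - \frac{i \sqrt{434}}{3} \approx 4.0 - 6.9442 i$)
$- 4 \left(4 + 5\right) \left(-23 + c\right) + 48518 = - 4 \left(4 + 5\right) \left(-23 + \left(4 - \frac{i \sqrt{434}}{3}\right)\right) + 48518 = \left(-4\right) 9 \left(-19 - \frac{i \sqrt{434}}{3}\right) + 48518 = - 36 \left(-19 - \frac{i \sqrt{434}}{3}\right) + 48518 = \left(684 + 12 i \sqrt{434}\right) + 48518 = 49202 + 12 i \sqrt{434}$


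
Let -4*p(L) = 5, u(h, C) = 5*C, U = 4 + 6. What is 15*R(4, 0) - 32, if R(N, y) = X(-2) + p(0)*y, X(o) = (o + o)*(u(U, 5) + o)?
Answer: -1412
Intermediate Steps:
U = 10
p(L) = -5/4 (p(L) = -¼*5 = -5/4)
X(o) = 2*o*(25 + o) (X(o) = (o + o)*(5*5 + o) = (2*o)*(25 + o) = 2*o*(25 + o))
R(N, y) = -92 - 5*y/4 (R(N, y) = 2*(-2)*(25 - 2) - 5*y/4 = 2*(-2)*23 - 5*y/4 = -92 - 5*y/4)
15*R(4, 0) - 32 = 15*(-92 - 5/4*0) - 32 = 15*(-92 + 0) - 32 = 15*(-92) - 32 = -1380 - 32 = -1412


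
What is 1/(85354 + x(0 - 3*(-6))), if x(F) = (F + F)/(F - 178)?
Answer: 40/3414151 ≈ 1.1716e-5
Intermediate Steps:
x(F) = 2*F/(-178 + F) (x(F) = (2*F)/(-178 + F) = 2*F/(-178 + F))
1/(85354 + x(0 - 3*(-6))) = 1/(85354 + 2*(0 - 3*(-6))/(-178 + (0 - 3*(-6)))) = 1/(85354 + 2*(0 + 18)/(-178 + (0 + 18))) = 1/(85354 + 2*18/(-178 + 18)) = 1/(85354 + 2*18/(-160)) = 1/(85354 + 2*18*(-1/160)) = 1/(85354 - 9/40) = 1/(3414151/40) = 40/3414151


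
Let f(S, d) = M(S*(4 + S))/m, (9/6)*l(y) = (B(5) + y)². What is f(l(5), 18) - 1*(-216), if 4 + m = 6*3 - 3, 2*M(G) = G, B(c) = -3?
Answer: 21464/99 ≈ 216.81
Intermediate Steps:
M(G) = G/2
m = 11 (m = -4 + (6*3 - 3) = -4 + (18 - 3) = -4 + 15 = 11)
l(y) = 2*(-3 + y)²/3
f(S, d) = S*(4 + S)/22 (f(S, d) = ((S*(4 + S))/2)/11 = (S*(4 + S)/2)*(1/11) = S*(4 + S)/22)
f(l(5), 18) - 1*(-216) = (2*(-3 + 5)²/3)*(4 + 2*(-3 + 5)²/3)/22 - 1*(-216) = ((⅔)*2²)*(4 + (⅔)*2²)/22 + 216 = ((⅔)*4)*(4 + (⅔)*4)/22 + 216 = (1/22)*(8/3)*(4 + 8/3) + 216 = (1/22)*(8/3)*(20/3) + 216 = 80/99 + 216 = 21464/99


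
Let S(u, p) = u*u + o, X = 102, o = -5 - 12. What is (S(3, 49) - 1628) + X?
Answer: -1534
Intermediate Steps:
o = -17
S(u, p) = -17 + u² (S(u, p) = u*u - 17 = u² - 17 = -17 + u²)
(S(3, 49) - 1628) + X = ((-17 + 3²) - 1628) + 102 = ((-17 + 9) - 1628) + 102 = (-8 - 1628) + 102 = -1636 + 102 = -1534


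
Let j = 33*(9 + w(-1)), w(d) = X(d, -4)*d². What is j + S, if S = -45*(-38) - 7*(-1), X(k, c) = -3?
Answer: 1915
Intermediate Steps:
w(d) = -3*d²
S = 1717 (S = 1710 + 7 = 1717)
j = 198 (j = 33*(9 - 3*(-1)²) = 33*(9 - 3*1) = 33*(9 - 3) = 33*6 = 198)
j + S = 198 + 1717 = 1915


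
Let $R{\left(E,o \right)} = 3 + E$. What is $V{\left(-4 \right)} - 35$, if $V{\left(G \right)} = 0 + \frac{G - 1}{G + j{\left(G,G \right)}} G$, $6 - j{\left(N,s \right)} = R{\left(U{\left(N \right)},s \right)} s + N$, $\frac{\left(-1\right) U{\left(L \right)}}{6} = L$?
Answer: $- \frac{1985}{57} \approx -34.825$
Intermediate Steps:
$U{\left(L \right)} = - 6 L$
$j{\left(N,s \right)} = 6 - N - s \left(3 - 6 N\right)$ ($j{\left(N,s \right)} = 6 - \left(\left(3 - 6 N\right) s + N\right) = 6 - \left(s \left(3 - 6 N\right) + N\right) = 6 - \left(N + s \left(3 - 6 N\right)\right) = 6 - N - s \left(3 - 6 N\right)$)
$V{\left(G \right)} = \frac{G \left(-1 + G\right)}{6 + 3 G \left(-1 + 2 G\right)}$ ($V{\left(G \right)} = 0 + \frac{G - 1}{G + \left(6 - G + 3 G \left(-1 + 2 G\right)\right)} G = 0 + \frac{-1 + G}{6 + 3 G \left(-1 + 2 G\right)} G = 0 + \frac{G \left(-1 + G\right)}{6 + 3 G \left(-1 + 2 G\right)} = \frac{G \left(-1 + G\right)}{6 + 3 G \left(-1 + 2 G\right)}$)
$V{\left(-4 \right)} - 35 = \frac{1}{3} \left(-4\right) \frac{1}{2 - -4 + 2 \left(-4\right)^{2}} \left(-1 - 4\right) - 35 = \frac{1}{3} \left(-4\right) \frac{1}{2 + 4 + 2 \cdot 16} \left(-5\right) - 35 = \frac{1}{3} \left(-4\right) \frac{1}{2 + 4 + 32} \left(-5\right) - 35 = \frac{1}{3} \left(-4\right) \frac{1}{38} \left(-5\right) - 35 = \frac{10}{57} - 35 = - \frac{1985}{57}$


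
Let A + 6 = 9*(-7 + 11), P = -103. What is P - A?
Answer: -133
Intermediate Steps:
A = 30 (A = -6 + 9*(-7 + 11) = -6 + 9*4 = -6 + 36 = 30)
P - A = -103 - 1*30 = -103 - 30 = -133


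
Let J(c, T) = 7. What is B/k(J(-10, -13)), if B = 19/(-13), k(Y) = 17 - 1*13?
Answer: -19/52 ≈ -0.36538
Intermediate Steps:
k(Y) = 4 (k(Y) = 17 - 13 = 4)
B = -19/13 (B = 19*(-1/13) = -19/13 ≈ -1.4615)
B/k(J(-10, -13)) = -19/13/4 = (¼)*(-19/13) = -19/52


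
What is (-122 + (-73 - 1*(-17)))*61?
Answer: -10858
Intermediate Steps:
(-122 + (-73 - 1*(-17)))*61 = (-122 + (-73 + 17))*61 = (-122 - 56)*61 = -178*61 = -10858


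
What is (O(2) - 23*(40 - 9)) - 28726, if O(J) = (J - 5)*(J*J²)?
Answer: -29463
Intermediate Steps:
O(J) = J³*(-5 + J) (O(J) = (-5 + J)*J³ = J³*(-5 + J))
(O(2) - 23*(40 - 9)) - 28726 = (2³*(-5 + 2) - 23*(40 - 9)) - 28726 = (8*(-3) - 23*31) - 28726 = (-24 - 1*713) - 28726 = (-24 - 713) - 28726 = -737 - 28726 = -29463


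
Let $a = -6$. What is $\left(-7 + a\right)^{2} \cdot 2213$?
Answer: $373997$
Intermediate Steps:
$\left(-7 + a\right)^{2} \cdot 2213 = \left(-7 - 6\right)^{2} \cdot 2213 = \left(-13\right)^{2} \cdot 2213 = 169 \cdot 2213 = 373997$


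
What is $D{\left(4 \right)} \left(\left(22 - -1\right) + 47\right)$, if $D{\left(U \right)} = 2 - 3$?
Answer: $-70$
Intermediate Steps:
$D{\left(U \right)} = -1$ ($D{\left(U \right)} = 2 - 3 = -1$)
$D{\left(4 \right)} \left(\left(22 - -1\right) + 47\right) = - (\left(22 - -1\right) + 47) = - (\left(22 + 1\right) + 47) = - (23 + 47) = \left(-1\right) 70 = -70$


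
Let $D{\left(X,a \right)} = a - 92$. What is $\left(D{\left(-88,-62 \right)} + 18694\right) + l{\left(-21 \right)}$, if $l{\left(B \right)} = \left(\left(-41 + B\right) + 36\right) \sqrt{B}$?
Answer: $18540 - 26 i \sqrt{21} \approx 18540.0 - 119.15 i$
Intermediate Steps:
$D{\left(X,a \right)} = -92 + a$ ($D{\left(X,a \right)} = a - 92 = -92 + a$)
$l{\left(B \right)} = \sqrt{B} \left(-5 + B\right)$ ($l{\left(B \right)} = \left(-5 + B\right) \sqrt{B} = \sqrt{B} \left(-5 + B\right)$)
$\left(D{\left(-88,-62 \right)} + 18694\right) + l{\left(-21 \right)} = \left(\left(-92 - 62\right) + 18694\right) + \sqrt{-21} \left(-5 - 21\right) = \left(-154 + 18694\right) + i \sqrt{21} \left(-26\right) = 18540 - 26 i \sqrt{21}$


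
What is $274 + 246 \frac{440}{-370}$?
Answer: $- \frac{686}{37} \approx -18.541$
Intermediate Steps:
$274 + 246 \frac{440}{-370} = 274 + 246 \cdot 440 \left(- \frac{1}{370}\right) = 274 + 246 \left(- \frac{44}{37}\right) = 274 - \frac{10824}{37} = - \frac{686}{37}$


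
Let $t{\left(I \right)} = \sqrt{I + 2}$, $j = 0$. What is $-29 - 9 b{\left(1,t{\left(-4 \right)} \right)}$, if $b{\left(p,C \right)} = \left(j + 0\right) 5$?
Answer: $-29$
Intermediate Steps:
$t{\left(I \right)} = \sqrt{2 + I}$
$b{\left(p,C \right)} = 0$ ($b{\left(p,C \right)} = \left(0 + 0\right) 5 = 0 \cdot 5 = 0$)
$-29 - 9 b{\left(1,t{\left(-4 \right)} \right)} = -29 - 0 = -29 + 0 = -29$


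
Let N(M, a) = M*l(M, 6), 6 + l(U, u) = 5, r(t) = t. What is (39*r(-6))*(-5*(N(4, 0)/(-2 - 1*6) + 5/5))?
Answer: 1755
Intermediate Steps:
l(U, u) = -1 (l(U, u) = -6 + 5 = -1)
N(M, a) = -M (N(M, a) = M*(-1) = -M)
(39*r(-6))*(-5*(N(4, 0)/(-2 - 1*6) + 5/5)) = (39*(-6))*(-5*((-1*4)/(-2 - 1*6) + 5/5)) = -(-1170)*(-4/(-2 - 6) + 5*(⅕)) = -(-1170)*(-4/(-8) + 1) = -(-1170)*(-4*(-⅛) + 1) = -(-1170)*(½ + 1) = -(-1170)*3/2 = -234*(-15/2) = 1755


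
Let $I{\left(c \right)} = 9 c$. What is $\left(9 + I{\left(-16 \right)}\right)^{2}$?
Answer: $18225$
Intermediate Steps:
$\left(9 + I{\left(-16 \right)}\right)^{2} = \left(9 + 9 \left(-16\right)\right)^{2} = \left(9 - 144\right)^{2} = \left(-135\right)^{2} = 18225$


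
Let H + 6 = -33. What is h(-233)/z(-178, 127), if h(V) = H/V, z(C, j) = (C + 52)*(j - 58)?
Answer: -13/675234 ≈ -1.9253e-5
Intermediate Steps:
H = -39 (H = -6 - 33 = -39)
z(C, j) = (-58 + j)*(52 + C) (z(C, j) = (52 + C)*(-58 + j) = (-58 + j)*(52 + C))
h(V) = -39/V
h(-233)/z(-178, 127) = (-39/(-233))/(-3016 - 58*(-178) + 52*127 - 178*127) = (-39*(-1/233))/(-3016 + 10324 + 6604 - 22606) = (39/233)/(-8694) = (39/233)*(-1/8694) = -13/675234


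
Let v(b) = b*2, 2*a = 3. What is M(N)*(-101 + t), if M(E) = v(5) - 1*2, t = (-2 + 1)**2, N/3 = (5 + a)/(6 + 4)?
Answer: -800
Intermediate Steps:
a = 3/2 (a = (1/2)*3 = 3/2 ≈ 1.5000)
v(b) = 2*b
N = 39/20 (N = 3*((5 + 3/2)/(6 + 4)) = 3*((13/2)/10) = 3*((13/2)*(1/10)) = 3*(13/20) = 39/20 ≈ 1.9500)
t = 1 (t = (-1)**2 = 1)
M(E) = 8 (M(E) = 2*5 - 1*2 = 10 - 2 = 8)
M(N)*(-101 + t) = 8*(-101 + 1) = 8*(-100) = -800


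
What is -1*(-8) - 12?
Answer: -4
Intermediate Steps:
-1*(-8) - 12 = 8 - 12 = -4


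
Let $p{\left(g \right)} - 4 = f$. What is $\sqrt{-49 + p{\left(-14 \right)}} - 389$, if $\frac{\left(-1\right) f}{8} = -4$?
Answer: $-389 + i \sqrt{13} \approx -389.0 + 3.6056 i$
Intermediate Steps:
$f = 32$ ($f = \left(-8\right) \left(-4\right) = 32$)
$p{\left(g \right)} = 36$ ($p{\left(g \right)} = 4 + 32 = 36$)
$\sqrt{-49 + p{\left(-14 \right)}} - 389 = \sqrt{-49 + 36} - 389 = \sqrt{-13} - 389 = i \sqrt{13} - 389 = -389 + i \sqrt{13}$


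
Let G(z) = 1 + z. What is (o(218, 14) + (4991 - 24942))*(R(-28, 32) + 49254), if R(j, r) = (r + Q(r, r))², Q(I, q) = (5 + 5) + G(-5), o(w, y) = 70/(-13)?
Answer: -13152734234/13 ≈ -1.0117e+9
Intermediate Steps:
o(w, y) = -70/13 (o(w, y) = 70*(-1/13) = -70/13)
Q(I, q) = 6 (Q(I, q) = (5 + 5) + (1 - 5) = 10 - 4 = 6)
R(j, r) = (6 + r)² (R(j, r) = (r + 6)² = (6 + r)²)
(o(218, 14) + (4991 - 24942))*(R(-28, 32) + 49254) = (-70/13 + (4991 - 24942))*((6 + 32)² + 49254) = (-70/13 - 19951)*(38² + 49254) = -259433*(1444 + 49254)/13 = -259433/13*50698 = -13152734234/13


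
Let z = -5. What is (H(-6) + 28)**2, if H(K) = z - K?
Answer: 841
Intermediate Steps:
H(K) = -5 - K
(H(-6) + 28)**2 = ((-5 - 1*(-6)) + 28)**2 = ((-5 + 6) + 28)**2 = (1 + 28)**2 = 29**2 = 841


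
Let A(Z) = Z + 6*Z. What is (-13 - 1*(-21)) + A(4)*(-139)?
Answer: -3884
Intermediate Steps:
A(Z) = 7*Z
(-13 - 1*(-21)) + A(4)*(-139) = (-13 - 1*(-21)) + (7*4)*(-139) = (-13 + 21) + 28*(-139) = 8 - 3892 = -3884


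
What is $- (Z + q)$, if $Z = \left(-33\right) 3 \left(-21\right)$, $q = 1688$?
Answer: $-3767$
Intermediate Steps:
$Z = 2079$ ($Z = \left(-99\right) \left(-21\right) = 2079$)
$- (Z + q) = - (2079 + 1688) = \left(-1\right) 3767 = -3767$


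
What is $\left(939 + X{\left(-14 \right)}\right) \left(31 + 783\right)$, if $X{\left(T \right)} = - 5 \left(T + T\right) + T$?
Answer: $866910$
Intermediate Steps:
$X{\left(T \right)} = - 9 T$ ($X{\left(T \right)} = - 5 \cdot 2 T + T = - 10 T + T = - 9 T$)
$\left(939 + X{\left(-14 \right)}\right) \left(31 + 783\right) = \left(939 - -126\right) \left(31 + 783\right) = \left(939 + 126\right) 814 = 1065 \cdot 814 = 866910$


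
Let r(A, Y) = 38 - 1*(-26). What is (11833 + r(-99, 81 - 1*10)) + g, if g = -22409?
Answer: -10512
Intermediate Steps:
r(A, Y) = 64 (r(A, Y) = 38 + 26 = 64)
(11833 + r(-99, 81 - 1*10)) + g = (11833 + 64) - 22409 = 11897 - 22409 = -10512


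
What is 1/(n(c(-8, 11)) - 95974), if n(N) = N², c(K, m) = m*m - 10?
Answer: -1/83653 ≈ -1.1954e-5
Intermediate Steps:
c(K, m) = -10 + m² (c(K, m) = m² - 10 = -10 + m²)
1/(n(c(-8, 11)) - 95974) = 1/((-10 + 11²)² - 95974) = 1/((-10 + 121)² - 95974) = 1/(111² - 95974) = 1/(12321 - 95974) = 1/(-83653) = -1/83653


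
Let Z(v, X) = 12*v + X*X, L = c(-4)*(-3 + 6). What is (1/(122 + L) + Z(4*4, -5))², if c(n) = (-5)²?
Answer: 1827562500/38809 ≈ 47091.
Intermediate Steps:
c(n) = 25
L = 75 (L = 25*(-3 + 6) = 25*3 = 75)
Z(v, X) = X² + 12*v (Z(v, X) = 12*v + X² = X² + 12*v)
(1/(122 + L) + Z(4*4, -5))² = (1/(122 + 75) + ((-5)² + 12*(4*4)))² = (1/197 + (25 + 12*16))² = (1/197 + (25 + 192))² = (1/197 + 217)² = (42750/197)² = 1827562500/38809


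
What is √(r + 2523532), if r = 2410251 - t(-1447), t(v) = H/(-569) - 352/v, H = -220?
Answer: √3344579964391476763/823343 ≈ 2221.2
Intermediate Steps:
t(v) = 220/569 - 352/v (t(v) = -220/(-569) - 352/v = -220*(-1/569) - 352/v = 220/569 - 352/v)
r = 1984462770465/823343 (r = 2410251 - (220/569 - 352/(-1447)) = 2410251 - (220/569 - 352*(-1/1447)) = 2410251 - (220/569 + 352/1447) = 2410251 - 1*518628/823343 = 2410251 - 518628/823343 = 1984462770465/823343 ≈ 2.4103e+6)
√(r + 2523532) = √(1984462770465/823343 + 2523532) = √(4062195177941/823343) = √3344579964391476763/823343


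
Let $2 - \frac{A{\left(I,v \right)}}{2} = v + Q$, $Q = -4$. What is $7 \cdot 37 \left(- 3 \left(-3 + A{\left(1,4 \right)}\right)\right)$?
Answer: $-777$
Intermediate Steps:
$A{\left(I,v \right)} = 12 - 2 v$ ($A{\left(I,v \right)} = 4 - 2 \left(v - 4\right) = 4 - 2 \left(-4 + v\right) = 4 - \left(-8 + 2 v\right) = 12 - 2 v$)
$7 \cdot 37 \left(- 3 \left(-3 + A{\left(1,4 \right)}\right)\right) = 7 \cdot 37 \left(- 3 \left(-3 + \left(12 - 8\right)\right)\right) = 259 \left(- 3 \left(-3 + \left(12 - 8\right)\right)\right) = 259 \left(- 3 \left(-3 + 4\right)\right) = 259 \left(- 3 \cdot 1\right) = 259 \left(\left(-1\right) 3\right) = 259 \left(-3\right) = -777$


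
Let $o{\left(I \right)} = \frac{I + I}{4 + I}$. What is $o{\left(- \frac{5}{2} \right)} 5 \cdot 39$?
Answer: $-650$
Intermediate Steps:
$o{\left(I \right)} = \frac{2 I}{4 + I}$
$o{\left(- \frac{5}{2} \right)} 5 \cdot 39 = \frac{2 \left(- \frac{5}{2}\right)}{4 - \frac{5}{2}} \cdot 5 \cdot 39 = \frac{2 \left(\left(-5\right) \frac{1}{2}\right)}{4 - \frac{5}{2}} \cdot 5 \cdot 39 = 2 \left(- \frac{5}{2}\right) \frac{1}{4 - \frac{5}{2}} \cdot 5 \cdot 39 = 2 \left(- \frac{5}{2}\right) \frac{1}{\frac{3}{2}} \cdot 5 \cdot 39 = 2 \left(- \frac{5}{2}\right) \frac{2}{3} \cdot 5 \cdot 39 = \left(- \frac{10}{3}\right) 5 \cdot 39 = \left(- \frac{50}{3}\right) 39 = -650$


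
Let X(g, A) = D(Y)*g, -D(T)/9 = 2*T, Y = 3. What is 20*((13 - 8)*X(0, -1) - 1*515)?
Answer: -10300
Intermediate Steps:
D(T) = -18*T
X(g, A) = -54*g (X(g, A) = (-18*3)*g = -54*g)
20*((13 - 8)*X(0, -1) - 1*515) = 20*((13 - 8)*(-54*0) - 1*515) = 20*(5*0 - 515) = 20*(0 - 515) = 20*(-515) = -10300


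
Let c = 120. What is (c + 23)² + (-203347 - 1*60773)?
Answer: -243671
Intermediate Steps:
(c + 23)² + (-203347 - 1*60773) = (120 + 23)² + (-203347 - 1*60773) = 143² + (-203347 - 60773) = 20449 - 264120 = -243671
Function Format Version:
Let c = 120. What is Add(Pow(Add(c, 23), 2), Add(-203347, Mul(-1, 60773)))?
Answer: -243671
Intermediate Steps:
Add(Pow(Add(c, 23), 2), Add(-203347, Mul(-1, 60773))) = Add(Pow(Add(120, 23), 2), Add(-203347, Mul(-1, 60773))) = Add(Pow(143, 2), Add(-203347, -60773)) = Add(20449, -264120) = -243671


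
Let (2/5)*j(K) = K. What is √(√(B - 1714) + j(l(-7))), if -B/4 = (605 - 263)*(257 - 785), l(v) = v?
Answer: √(-70 + 4*√720590)/2 ≈ 28.834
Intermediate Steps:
B = 722304 (B = -4*(605 - 263)*(257 - 785) = -1368*(-528) = -4*(-180576) = 722304)
j(K) = 5*K/2
√(√(B - 1714) + j(l(-7))) = √(√(722304 - 1714) + (5/2)*(-7)) = √(√720590 - 35/2) = √(-35/2 + √720590)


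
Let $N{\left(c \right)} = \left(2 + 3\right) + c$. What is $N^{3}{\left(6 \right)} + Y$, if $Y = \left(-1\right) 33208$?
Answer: $-31877$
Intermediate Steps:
$N{\left(c \right)} = 5 + c$
$Y = -33208$
$N^{3}{\left(6 \right)} + Y = \left(5 + 6\right)^{3} - 33208 = 11^{3} - 33208 = 1331 - 33208 = -31877$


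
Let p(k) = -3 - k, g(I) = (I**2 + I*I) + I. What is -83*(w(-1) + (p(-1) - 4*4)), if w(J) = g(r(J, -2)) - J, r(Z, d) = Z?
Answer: 1328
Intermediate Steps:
g(I) = I + 2*I**2 (g(I) = (I**2 + I**2) + I = 2*I**2 + I = I + 2*I**2)
w(J) = -J + J*(1 + 2*J) (w(J) = J*(1 + 2*J) - J = -J + J*(1 + 2*J))
-83*(w(-1) + (p(-1) - 4*4)) = -83*(2*(-1)**2 + ((-3 - 1*(-1)) - 4*4)) = -83*(2*1 + ((-3 + 1) - 16)) = -83*(2 + (-2 - 16)) = -83*(2 - 18) = -83*(-16) = 1328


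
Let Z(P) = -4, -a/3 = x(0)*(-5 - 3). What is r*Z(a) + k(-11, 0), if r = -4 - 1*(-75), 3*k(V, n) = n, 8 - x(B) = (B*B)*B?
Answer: -284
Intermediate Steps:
x(B) = 8 - B³ (x(B) = 8 - B*B*B = 8 - B²*B = 8 - B³)
k(V, n) = n/3
r = 71 (r = -4 + 75 = 71)
a = 192 (a = -3*(8 - 1*0³)*(-5 - 3) = -3*(8 - 1*0)*(-8) = -3*(8 + 0)*(-8) = -24*(-8) = -3*(-64) = 192)
r*Z(a) + k(-11, 0) = 71*(-4) + (⅓)*0 = -284 + 0 = -284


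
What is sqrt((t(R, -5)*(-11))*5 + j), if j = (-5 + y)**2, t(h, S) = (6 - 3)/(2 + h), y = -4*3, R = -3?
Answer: sqrt(454) ≈ 21.307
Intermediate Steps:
y = -12
t(h, S) = 3/(2 + h)
j = 289 (j = (-5 - 12)**2 = (-17)**2 = 289)
sqrt((t(R, -5)*(-11))*5 + j) = sqrt(((3/(2 - 3))*(-11))*5 + 289) = sqrt(((3/(-1))*(-11))*5 + 289) = sqrt(((3*(-1))*(-11))*5 + 289) = sqrt(-3*(-11)*5 + 289) = sqrt(33*5 + 289) = sqrt(165 + 289) = sqrt(454)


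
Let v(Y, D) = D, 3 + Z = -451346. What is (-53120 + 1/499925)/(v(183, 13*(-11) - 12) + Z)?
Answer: 26556015999/225718137200 ≈ 0.11765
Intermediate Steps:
Z = -451349 (Z = -3 - 451346 = -451349)
(-53120 + 1/499925)/(v(183, 13*(-11) - 12) + Z) = (-53120 + 1/499925)/((13*(-11) - 12) - 451349) = (-53120 + 1/499925)/((-143 - 12) - 451349) = -26556015999/(499925*(-155 - 451349)) = -26556015999/499925/(-451504) = -26556015999/499925*(-1/451504) = 26556015999/225718137200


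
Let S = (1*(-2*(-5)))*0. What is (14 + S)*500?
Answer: 7000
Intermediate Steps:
S = 0 (S = (1*10)*0 = 10*0 = 0)
(14 + S)*500 = (14 + 0)*500 = 14*500 = 7000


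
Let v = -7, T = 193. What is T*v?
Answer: -1351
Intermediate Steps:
T*v = 193*(-7) = -1351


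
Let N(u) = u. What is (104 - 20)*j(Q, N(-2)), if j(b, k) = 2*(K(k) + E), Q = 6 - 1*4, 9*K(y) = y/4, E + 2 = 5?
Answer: 1484/3 ≈ 494.67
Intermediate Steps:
E = 3 (E = -2 + 5 = 3)
K(y) = y/36 (K(y) = (y/4)/9 = y/36)
Q = 2 (Q = 6 - 4 = 2)
j(b, k) = 6 + k/18 (j(b, k) = 2*(k/36 + 3) = 2*(3 + k/36) = 6 + k/18)
(104 - 20)*j(Q, N(-2)) = (104 - 20)*(6 + (1/18)*(-2)) = 84*(6 - 1/9) = 84*(53/9) = 1484/3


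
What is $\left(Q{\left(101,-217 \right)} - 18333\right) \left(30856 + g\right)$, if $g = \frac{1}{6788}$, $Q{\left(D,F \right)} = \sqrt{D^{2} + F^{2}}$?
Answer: $- \frac{3839856548157}{6788} + \frac{209450529 \sqrt{57290}}{6788} \approx -5.583 \cdot 10^{8}$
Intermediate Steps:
$g = \frac{1}{6788} \approx 0.00014732$
$\left(Q{\left(101,-217 \right)} - 18333\right) \left(30856 + g\right) = \left(\sqrt{101^{2} + \left(-217\right)^{2}} - 18333\right) \left(30856 + \frac{1}{6788}\right) = \left(\sqrt{10201 + 47089} - 18333\right) \frac{209450529}{6788} = \left(\sqrt{57290} - 18333\right) \frac{209450529}{6788} = \left(-18333 + \sqrt{57290}\right) \frac{209450529}{6788} = - \frac{3839856548157}{6788} + \frac{209450529 \sqrt{57290}}{6788}$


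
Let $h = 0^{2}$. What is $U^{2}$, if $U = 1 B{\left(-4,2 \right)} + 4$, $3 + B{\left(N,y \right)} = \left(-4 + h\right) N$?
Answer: $289$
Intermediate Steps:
$h = 0$
$B{\left(N,y \right)} = -3 - 4 N$ ($B{\left(N,y \right)} = -3 + \left(-4 + 0\right) N = -3 - 4 N$)
$U = 17$ ($U = 1 \left(-3 - -16\right) + 4 = 1 \left(-3 + 16\right) + 4 = 1 \cdot 13 + 4 = 13 + 4 = 17$)
$U^{2} = 17^{2} = 289$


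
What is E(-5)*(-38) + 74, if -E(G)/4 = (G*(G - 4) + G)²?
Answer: 243274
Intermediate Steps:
E(G) = -4*(G + G*(-4 + G))² (E(G) = -4*(G*(G - 4) + G)² = -4*(G*(-4 + G) + G)² = -4*(G + G*(-4 + G))²)
E(-5)*(-38) + 74 = -4*(-5)²*(-3 - 5)²*(-38) + 74 = -4*25*(-8)²*(-38) + 74 = -4*25*64*(-38) + 74 = -6400*(-38) + 74 = 243200 + 74 = 243274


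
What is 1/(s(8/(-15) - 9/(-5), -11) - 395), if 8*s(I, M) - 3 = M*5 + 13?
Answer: -8/3199 ≈ -0.0025008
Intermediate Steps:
s(I, M) = 2 + 5*M/8 (s(I, M) = 3/8 + (M*5 + 13)/8 = 3/8 + (5*M + 13)/8 = 3/8 + (13 + 5*M)/8 = 3/8 + (13/8 + 5*M/8) = 2 + 5*M/8)
1/(s(8/(-15) - 9/(-5), -11) - 395) = 1/((2 + (5/8)*(-11)) - 395) = 1/((2 - 55/8) - 395) = 1/(-39/8 - 395) = 1/(-3199/8) = -8/3199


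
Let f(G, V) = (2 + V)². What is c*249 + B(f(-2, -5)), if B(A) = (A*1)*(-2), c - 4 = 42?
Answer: 11436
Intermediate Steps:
c = 46 (c = 4 + 42 = 46)
B(A) = -2*A (B(A) = A*(-2) = -2*A)
c*249 + B(f(-2, -5)) = 46*249 - 2*(2 - 5)² = 11454 - 2*(-3)² = 11454 - 2*9 = 11454 - 18 = 11436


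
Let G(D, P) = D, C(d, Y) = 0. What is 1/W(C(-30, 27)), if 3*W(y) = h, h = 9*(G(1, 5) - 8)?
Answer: -1/21 ≈ -0.047619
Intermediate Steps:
h = -63 (h = 9*(1 - 8) = 9*(-7) = -63)
W(y) = -21 (W(y) = (1/3)*(-63) = -21)
1/W(C(-30, 27)) = 1/(-21) = -1/21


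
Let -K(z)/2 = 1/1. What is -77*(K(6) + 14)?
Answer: -924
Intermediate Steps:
K(z) = -2 (K(z) = -2/1 = -2*1 = -2)
-77*(K(6) + 14) = -77*(-2 + 14) = -77*12 = -924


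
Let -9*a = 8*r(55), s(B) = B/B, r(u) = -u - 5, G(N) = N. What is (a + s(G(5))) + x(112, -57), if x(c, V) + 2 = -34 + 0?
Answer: 55/3 ≈ 18.333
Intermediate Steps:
x(c, V) = -36 (x(c, V) = -2 + (-34 + 0) = -2 - 34 = -36)
r(u) = -5 - u
s(B) = 1
a = 160/3 (a = -8*(-5 - 1*55)/9 = -8*(-5 - 55)/9 = -8*(-60)/9 = -⅑*(-480) = 160/3 ≈ 53.333)
(a + s(G(5))) + x(112, -57) = (160/3 + 1) - 36 = 163/3 - 36 = 55/3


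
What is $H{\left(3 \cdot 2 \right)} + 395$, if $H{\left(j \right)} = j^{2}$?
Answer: $431$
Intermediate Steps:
$H{\left(3 \cdot 2 \right)} + 395 = \left(3 \cdot 2\right)^{2} + 395 = 6^{2} + 395 = 36 + 395 = 431$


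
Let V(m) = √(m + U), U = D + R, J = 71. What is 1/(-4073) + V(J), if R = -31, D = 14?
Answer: -1/4073 + 3*√6 ≈ 7.3482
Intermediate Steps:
U = -17 (U = 14 - 31 = -17)
V(m) = √(-17 + m) (V(m) = √(m - 17) = √(-17 + m))
1/(-4073) + V(J) = 1/(-4073) + √(-17 + 71) = -1/4073 + √54 = -1/4073 + 3*√6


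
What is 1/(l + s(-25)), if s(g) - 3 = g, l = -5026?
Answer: -1/5048 ≈ -0.00019810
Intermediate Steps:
s(g) = 3 + g
1/(l + s(-25)) = 1/(-5026 + (3 - 25)) = 1/(-5026 - 22) = 1/(-5048) = -1/5048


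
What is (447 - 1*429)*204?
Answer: 3672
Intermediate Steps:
(447 - 1*429)*204 = (447 - 429)*204 = 18*204 = 3672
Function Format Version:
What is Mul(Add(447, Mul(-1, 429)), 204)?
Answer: 3672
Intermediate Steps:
Mul(Add(447, Mul(-1, 429)), 204) = Mul(Add(447, -429), 204) = Mul(18, 204) = 3672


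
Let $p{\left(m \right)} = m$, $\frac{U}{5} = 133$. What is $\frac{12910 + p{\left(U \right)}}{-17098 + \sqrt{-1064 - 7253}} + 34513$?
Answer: $\frac{10089640718123}{292349921} - \frac{13575 i \sqrt{8317}}{292349921} \approx 34512.0 - 0.0042347 i$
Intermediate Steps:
$U = 665$ ($U = 5 \cdot 133 = 665$)
$\frac{12910 + p{\left(U \right)}}{-17098 + \sqrt{-1064 - 7253}} + 34513 = \frac{12910 + 665}{-17098 + \sqrt{-1064 - 7253}} + 34513 = \frac{13575}{-17098 + \sqrt{-8317}} + 34513 = \frac{13575}{-17098 + i \sqrt{8317}} + 34513 = 34513 + \frac{13575}{-17098 + i \sqrt{8317}}$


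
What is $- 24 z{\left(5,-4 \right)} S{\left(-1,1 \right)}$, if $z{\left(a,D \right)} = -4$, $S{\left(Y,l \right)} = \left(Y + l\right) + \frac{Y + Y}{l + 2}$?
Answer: $-64$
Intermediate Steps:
$S{\left(Y,l \right)} = Y + l + \frac{2 Y}{2 + l}$ ($S{\left(Y,l \right)} = \left(Y + l\right) + \frac{2 Y}{2 + l} = Y + l + \frac{2 Y}{2 + l}$)
$- 24 z{\left(5,-4 \right)} S{\left(-1,1 \right)} = \left(-24\right) \left(-4\right) \frac{1^{2} + 2 \cdot 1 + 4 \left(-1\right) - 1}{2 + 1} = 96 \frac{1 + 2 - 4 - 1}{3} = 96 \cdot \frac{1}{3} \left(-2\right) = 96 \left(- \frac{2}{3}\right) = -64$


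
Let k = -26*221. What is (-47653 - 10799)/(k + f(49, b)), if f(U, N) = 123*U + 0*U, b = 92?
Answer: -58452/281 ≈ -208.01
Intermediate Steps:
f(U, N) = 123*U (f(U, N) = 123*U + 0 = 123*U)
k = -5746
(-47653 - 10799)/(k + f(49, b)) = (-47653 - 10799)/(-5746 + 123*49) = -58452/(-5746 + 6027) = -58452/281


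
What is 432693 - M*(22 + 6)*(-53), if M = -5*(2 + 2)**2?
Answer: 313973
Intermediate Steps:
M = -80 (M = -5*4**2 = -5*16 = -80)
432693 - M*(22 + 6)*(-53) = 432693 - (-80*(22 + 6))*(-53) = 432693 - (-80*28)*(-53) = 432693 - (-2240)*(-53) = 432693 - 1*118720 = 432693 - 118720 = 313973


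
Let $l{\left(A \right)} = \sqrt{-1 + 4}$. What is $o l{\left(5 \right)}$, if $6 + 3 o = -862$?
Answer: $- \frac{868 \sqrt{3}}{3} \approx -501.14$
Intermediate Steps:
$o = - \frac{868}{3}$ ($o = -2 + \frac{1}{3} \left(-862\right) = -2 - \frac{862}{3} = - \frac{868}{3} \approx -289.33$)
$l{\left(A \right)} = \sqrt{3}$
$o l{\left(5 \right)} = - \frac{868 \sqrt{3}}{3}$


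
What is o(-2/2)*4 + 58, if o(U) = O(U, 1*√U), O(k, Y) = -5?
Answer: 38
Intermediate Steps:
o(U) = -5
o(-2/2)*4 + 58 = -5*4 + 58 = -20 + 58 = 38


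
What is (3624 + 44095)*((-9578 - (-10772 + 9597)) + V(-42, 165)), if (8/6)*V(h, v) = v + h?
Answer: -1586322717/4 ≈ -3.9658e+8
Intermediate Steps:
V(h, v) = 3*h/4 + 3*v/4 (V(h, v) = 3*(v + h)/4 = 3*(h + v)/4 = 3*h/4 + 3*v/4)
(3624 + 44095)*((-9578 - (-10772 + 9597)) + V(-42, 165)) = (3624 + 44095)*((-9578 - (-10772 + 9597)) + ((¾)*(-42) + (¾)*165)) = 47719*((-9578 - 1*(-1175)) + (-63/2 + 495/4)) = 47719*((-9578 + 1175) + 369/4) = 47719*(-8403 + 369/4) = 47719*(-33243/4) = -1586322717/4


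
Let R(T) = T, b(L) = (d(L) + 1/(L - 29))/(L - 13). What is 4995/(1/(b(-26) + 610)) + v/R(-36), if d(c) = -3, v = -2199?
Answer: 5229334355/1716 ≈ 3.0474e+6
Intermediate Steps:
b(L) = (-3 + 1/(-29 + L))/(-13 + L) (b(L) = (-3 + 1/(L - 29))/(L - 13) = (-3 + 1/(-29 + L))/(-13 + L))
4995/(1/(b(-26) + 610)) + v/R(-36) = 4995/(1/((88 - 3*(-26))/(377 + (-26)² - 42*(-26)) + 610)) - 2199/(-36) = 4995/(1/((88 + 78)/(377 + 676 + 1092) + 610)) - 2199*(-1/36) = 4995/(1/(166/2145 + 610)) + 733/12 = 4995/(1/(1308616/2145)) + 733/12 = 4995/(2145/1308616) + 733/12 = 4995*(1308616/2145) + 733/12 = 435769128/143 + 733/12 = 5229334355/1716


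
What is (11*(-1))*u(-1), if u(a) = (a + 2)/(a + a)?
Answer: 11/2 ≈ 5.5000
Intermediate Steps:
u(a) = (2 + a)/(2*a) (u(a) = (2 + a)/((2*a)) = (2 + a)*(1/(2*a)) = (2 + a)/(2*a))
(11*(-1))*u(-1) = (11*(-1))*((1/2)*(2 - 1)/(-1)) = -11*(-1)/2 = -11*(-1/2) = 11/2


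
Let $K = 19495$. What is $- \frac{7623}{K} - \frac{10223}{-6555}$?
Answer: $\frac{4266532}{3651135} \approx 1.1685$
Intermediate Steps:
$- \frac{7623}{K} - \frac{10223}{-6555} = - \frac{7623}{19495} - \frac{10223}{-6555} = \left(-7623\right) \frac{1}{19495} - - \frac{10223}{6555} = - \frac{1089}{2785} + \frac{10223}{6555} = \frac{4266532}{3651135}$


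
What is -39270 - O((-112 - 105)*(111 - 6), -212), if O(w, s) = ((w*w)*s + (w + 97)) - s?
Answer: 110061102906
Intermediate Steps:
O(w, s) = 97 + w - s + s*w**2 (O(w, s) = (w**2*s + (97 + w)) - s = (s*w**2 + (97 + w)) - s = (97 + w + s*w**2) - s = 97 + w - s + s*w**2)
-39270 - O((-112 - 105)*(111 - 6), -212) = -39270 - (97 + (-112 - 105)*(111 - 6) - 1*(-212) - 212*(-112 - 105)**2*(111 - 6)**2) = -39270 - (97 - 217*105 + 212 - 212*(-217*105)**2) = -39270 - (97 - 22785 + 212 - 212*(-22785)**2) = -39270 - (97 - 22785 + 212 - 212*519156225) = -39270 - (97 - 22785 + 212 - 110061119700) = -39270 - 1*(-110061142176) = -39270 + 110061142176 = 110061102906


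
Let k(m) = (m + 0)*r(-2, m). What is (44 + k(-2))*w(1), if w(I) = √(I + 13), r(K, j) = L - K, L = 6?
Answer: 28*√14 ≈ 104.77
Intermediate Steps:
r(K, j) = 6 - K
k(m) = 8*m (k(m) = (m + 0)*(6 - 1*(-2)) = m*(6 + 2) = m*8 = 8*m)
w(I) = √(13 + I)
(44 + k(-2))*w(1) = (44 + 8*(-2))*√(13 + 1) = (44 - 16)*√14 = 28*√14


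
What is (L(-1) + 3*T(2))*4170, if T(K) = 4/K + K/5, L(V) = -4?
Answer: 13344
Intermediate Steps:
T(K) = 4/K + K/5 (T(K) = 4/K + K*(⅕) = 4/K + K/5)
(L(-1) + 3*T(2))*4170 = (-4 + 3*(4/2 + (⅕)*2))*4170 = (-4 + 3*(4*(½) + ⅖))*4170 = (-4 + 3*(2 + ⅖))*4170 = (-4 + 3*(12/5))*4170 = (-4 + 36/5)*4170 = (16/5)*4170 = 13344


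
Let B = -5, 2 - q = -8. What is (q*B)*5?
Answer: -250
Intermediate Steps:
q = 10 (q = 2 - 1*(-8) = 2 + 8 = 10)
(q*B)*5 = (10*(-5))*5 = -50*5 = -250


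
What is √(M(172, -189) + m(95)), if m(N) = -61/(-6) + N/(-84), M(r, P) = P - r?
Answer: 3*I*√7665/14 ≈ 18.761*I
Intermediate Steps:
m(N) = 61/6 - N/84 (m(N) = -61*(-⅙) + N*(-1/84) = 61/6 - N/84)
√(M(172, -189) + m(95)) = √((-189 - 1*172) + (61/6 - 1/84*95)) = √((-189 - 172) + (61/6 - 95/84)) = √(-361 + 253/28) = √(-9855/28) = 3*I*√7665/14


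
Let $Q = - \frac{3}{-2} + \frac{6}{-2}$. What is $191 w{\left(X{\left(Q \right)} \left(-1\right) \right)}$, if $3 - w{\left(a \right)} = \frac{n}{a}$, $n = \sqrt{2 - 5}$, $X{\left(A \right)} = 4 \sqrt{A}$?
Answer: $573 + \frac{191 \sqrt{2}}{4} \approx 640.53$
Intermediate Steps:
$Q = - \frac{3}{2}$ ($Q = \left(-3\right) \left(- \frac{1}{2}\right) + 6 \left(- \frac{1}{2}\right) = \frac{3}{2} - 3 = - \frac{3}{2} \approx -1.5$)
$n = i \sqrt{3}$ ($n = \sqrt{-3} = i \sqrt{3} \approx 1.732 i$)
$w{\left(a \right)} = 3 - \frac{i \sqrt{3}}{a}$
$191 w{\left(X{\left(Q \right)} \left(-1\right) \right)} = 191 \left(3 - \frac{i \sqrt{3}}{4 \sqrt{- \frac{3}{2}} \left(-1\right)}\right) = 191 \left(3 - \frac{i \sqrt{3}}{4 \frac{i \sqrt{6}}{2} \left(-1\right)}\right) = 191 \left(3 - \frac{i \sqrt{3}}{2 i \sqrt{6} \left(-1\right)}\right) = 191 \left(3 - \frac{i \sqrt{3}}{\left(-2\right) i \sqrt{6}}\right) = 191 \left(3 - i \sqrt{3} \frac{i \sqrt{6}}{12}\right) = 191 \left(3 + \frac{\sqrt{2}}{4}\right) = 573 + \frac{191 \sqrt{2}}{4}$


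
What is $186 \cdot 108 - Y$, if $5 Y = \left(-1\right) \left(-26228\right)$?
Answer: $\frac{74212}{5} \approx 14842.0$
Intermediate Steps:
$Y = \frac{26228}{5}$ ($Y = \frac{\left(-1\right) \left(-26228\right)}{5} = \frac{1}{5} \cdot 26228 = \frac{26228}{5} \approx 5245.6$)
$186 \cdot 108 - Y = 186 \cdot 108 - \frac{26228}{5} = 20088 - \frac{26228}{5} = \frac{74212}{5}$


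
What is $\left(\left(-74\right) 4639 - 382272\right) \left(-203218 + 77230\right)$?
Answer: $91411601304$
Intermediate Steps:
$\left(\left(-74\right) 4639 - 382272\right) \left(-203218 + 77230\right) = \left(-343286 - 382272\right) \left(-125988\right) = \left(-725558\right) \left(-125988\right) = 91411601304$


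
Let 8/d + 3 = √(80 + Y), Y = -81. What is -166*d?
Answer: 1992/5 + 664*I/5 ≈ 398.4 + 132.8*I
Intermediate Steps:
d = 4*(-3 - I)/5 (d = 8/(-3 + √(80 - 81)) = 8/(-3 + √(-1)) = 8/(-3 + I) = 8*((-3 - I)/10) = 4*(-3 - I)/5 ≈ -2.4 - 0.8*I)
-166*d = -166*(-12/5 - 4*I/5) = 1992/5 + 664*I/5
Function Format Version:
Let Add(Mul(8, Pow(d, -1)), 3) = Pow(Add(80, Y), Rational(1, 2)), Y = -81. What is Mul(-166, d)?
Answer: Add(Rational(1992, 5), Mul(Rational(664, 5), I)) ≈ Add(398.40, Mul(132.80, I))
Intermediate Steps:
d = Mul(Rational(4, 5), Add(-3, Mul(-1, I))) (d = Mul(8, Pow(Add(-3, Pow(Add(80, -81), Rational(1, 2))), -1)) = Mul(8, Pow(Add(-3, Pow(-1, Rational(1, 2))), -1)) = Mul(8, Pow(Add(-3, I), -1)) = Mul(8, Mul(Rational(1, 10), Add(-3, Mul(-1, I)))) = Mul(Rational(4, 5), Add(-3, Mul(-1, I))) ≈ Add(-2.4000, Mul(-0.80000, I)))
Mul(-166, d) = Mul(-166, Add(Rational(-12, 5), Mul(Rational(-4, 5), I))) = Add(Rational(1992, 5), Mul(Rational(664, 5), I))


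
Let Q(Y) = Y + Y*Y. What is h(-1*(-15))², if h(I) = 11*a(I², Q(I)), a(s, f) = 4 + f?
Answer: 7203856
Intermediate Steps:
Q(Y) = Y + Y²
h(I) = 44 + 11*I*(1 + I) (h(I) = 11*(4 + I*(1 + I)) = 44 + 11*I*(1 + I))
h(-1*(-15))² = (44 + 11*(-1*(-15))*(1 - 1*(-15)))² = (44 + 11*15*(1 + 15))² = (44 + 11*15*16)² = (44 + 2640)² = 2684² = 7203856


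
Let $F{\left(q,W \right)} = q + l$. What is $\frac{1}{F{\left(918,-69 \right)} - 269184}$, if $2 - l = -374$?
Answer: $- \frac{1}{267890} \approx -3.7329 \cdot 10^{-6}$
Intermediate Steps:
$l = 376$ ($l = 2 - -374 = 2 + 374 = 376$)
$F{\left(q,W \right)} = 376 + q$ ($F{\left(q,W \right)} = q + 376 = 376 + q$)
$\frac{1}{F{\left(918,-69 \right)} - 269184} = \frac{1}{\left(376 + 918\right) - 269184} = \frac{1}{1294 - 269184} = \frac{1}{-267890} = - \frac{1}{267890}$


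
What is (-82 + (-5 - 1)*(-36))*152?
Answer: 20368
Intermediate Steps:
(-82 + (-5 - 1)*(-36))*152 = (-82 - 6*(-36))*152 = (-82 + 216)*152 = 134*152 = 20368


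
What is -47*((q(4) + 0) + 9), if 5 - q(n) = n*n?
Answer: 94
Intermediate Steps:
q(n) = 5 - n² (q(n) = 5 - n*n = 5 - n²)
-47*((q(4) + 0) + 9) = -47*(((5 - 1*4²) + 0) + 9) = -47*(((5 - 1*16) + 0) + 9) = -47*(((5 - 16) + 0) + 9) = -47*((-11 + 0) + 9) = -47*(-11 + 9) = -47*(-2) = 94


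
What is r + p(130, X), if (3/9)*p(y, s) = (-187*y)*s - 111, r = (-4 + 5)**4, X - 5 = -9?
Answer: 291388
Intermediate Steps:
X = -4 (X = 5 - 9 = -4)
r = 1 (r = 1**4 = 1)
p(y, s) = -333 - 561*s*y (p(y, s) = 3*((-187*y)*s - 111) = 3*(-187*s*y - 111) = 3*(-111 - 187*s*y) = -333 - 561*s*y)
r + p(130, X) = 1 + (-333 - 561*(-4)*130) = 1 + (-333 + 291720) = 1 + 291387 = 291388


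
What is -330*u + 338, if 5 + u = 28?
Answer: -7252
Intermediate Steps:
u = 23 (u = -5 + 28 = 23)
-330*u + 338 = -330*23 + 338 = -7590 + 338 = -7252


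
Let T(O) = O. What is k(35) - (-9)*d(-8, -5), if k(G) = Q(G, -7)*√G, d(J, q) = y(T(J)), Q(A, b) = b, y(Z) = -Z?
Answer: 72 - 7*√35 ≈ 30.587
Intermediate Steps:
d(J, q) = -J
k(G) = -7*√G
k(35) - (-9)*d(-8, -5) = -7*√35 - (-9)*(-1*(-8)) = -7*√35 - (-9)*8 = -7*√35 - 1*(-72) = -7*√35 + 72 = 72 - 7*√35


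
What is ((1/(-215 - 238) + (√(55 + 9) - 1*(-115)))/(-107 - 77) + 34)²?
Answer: 1929668265625/1736888976 ≈ 1111.0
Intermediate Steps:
((1/(-215 - 238) + (√(55 + 9) - 1*(-115)))/(-107 - 77) + 34)² = ((1/(-453) + (√64 + 115))/(-184) + 34)² = ((-1/453 + (8 + 115))*(-1/184) + 34)² = ((-1/453 + 123)*(-1/184) + 34)² = ((55718/453)*(-1/184) + 34)² = (-27859/41676 + 34)² = (1389125/41676)² = 1929668265625/1736888976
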